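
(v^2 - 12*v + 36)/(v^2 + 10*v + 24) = (v^2 - 12*v + 36)/(v^2 + 10*v + 24)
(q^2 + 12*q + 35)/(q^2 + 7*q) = (q + 5)/q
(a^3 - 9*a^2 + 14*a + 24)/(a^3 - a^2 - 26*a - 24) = (a - 4)/(a + 4)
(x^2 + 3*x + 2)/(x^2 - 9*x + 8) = (x^2 + 3*x + 2)/(x^2 - 9*x + 8)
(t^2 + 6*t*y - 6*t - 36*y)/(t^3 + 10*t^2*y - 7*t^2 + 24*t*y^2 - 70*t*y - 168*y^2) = (t - 6)/(t^2 + 4*t*y - 7*t - 28*y)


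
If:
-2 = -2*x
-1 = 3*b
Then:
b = -1/3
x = 1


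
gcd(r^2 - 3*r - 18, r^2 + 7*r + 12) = r + 3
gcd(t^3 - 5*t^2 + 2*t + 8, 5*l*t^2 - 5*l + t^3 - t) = t + 1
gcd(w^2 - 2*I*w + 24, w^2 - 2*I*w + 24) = w^2 - 2*I*w + 24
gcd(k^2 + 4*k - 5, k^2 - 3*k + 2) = k - 1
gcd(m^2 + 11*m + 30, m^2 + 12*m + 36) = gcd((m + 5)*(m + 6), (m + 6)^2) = m + 6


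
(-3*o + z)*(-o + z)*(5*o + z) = 15*o^3 - 17*o^2*z + o*z^2 + z^3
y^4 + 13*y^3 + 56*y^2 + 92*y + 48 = (y + 1)*(y + 2)*(y + 4)*(y + 6)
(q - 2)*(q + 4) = q^2 + 2*q - 8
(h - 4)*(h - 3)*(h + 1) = h^3 - 6*h^2 + 5*h + 12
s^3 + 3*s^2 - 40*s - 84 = (s - 6)*(s + 2)*(s + 7)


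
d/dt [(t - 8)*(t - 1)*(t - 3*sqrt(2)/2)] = 3*t^2 - 18*t - 3*sqrt(2)*t + 8 + 27*sqrt(2)/2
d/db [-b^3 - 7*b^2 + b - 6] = -3*b^2 - 14*b + 1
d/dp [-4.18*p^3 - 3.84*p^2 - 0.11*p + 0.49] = -12.54*p^2 - 7.68*p - 0.11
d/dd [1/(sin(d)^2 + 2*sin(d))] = -2*(sin(d) + 1)*cos(d)/((sin(d) + 2)^2*sin(d)^2)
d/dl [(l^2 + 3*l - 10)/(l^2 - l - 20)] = 2*(-2*l^2 - 10*l - 35)/(l^4 - 2*l^3 - 39*l^2 + 40*l + 400)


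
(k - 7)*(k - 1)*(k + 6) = k^3 - 2*k^2 - 41*k + 42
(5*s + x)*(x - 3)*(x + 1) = 5*s*x^2 - 10*s*x - 15*s + x^3 - 2*x^2 - 3*x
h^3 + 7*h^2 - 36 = (h - 2)*(h + 3)*(h + 6)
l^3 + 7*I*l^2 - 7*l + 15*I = (l - I)*(l + 3*I)*(l + 5*I)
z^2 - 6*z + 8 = (z - 4)*(z - 2)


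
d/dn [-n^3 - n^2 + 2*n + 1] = -3*n^2 - 2*n + 2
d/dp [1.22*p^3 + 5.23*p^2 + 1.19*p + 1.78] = 3.66*p^2 + 10.46*p + 1.19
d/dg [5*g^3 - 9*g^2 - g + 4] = 15*g^2 - 18*g - 1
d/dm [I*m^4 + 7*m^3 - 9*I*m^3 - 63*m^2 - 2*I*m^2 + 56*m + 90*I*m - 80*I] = 4*I*m^3 + m^2*(21 - 27*I) + m*(-126 - 4*I) + 56 + 90*I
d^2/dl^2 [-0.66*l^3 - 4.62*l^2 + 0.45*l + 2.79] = -3.96*l - 9.24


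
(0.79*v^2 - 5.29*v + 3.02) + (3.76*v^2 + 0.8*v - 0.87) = 4.55*v^2 - 4.49*v + 2.15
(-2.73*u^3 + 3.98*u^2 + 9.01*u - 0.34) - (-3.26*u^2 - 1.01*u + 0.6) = -2.73*u^3 + 7.24*u^2 + 10.02*u - 0.94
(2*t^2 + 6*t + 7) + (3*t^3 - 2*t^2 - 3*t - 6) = 3*t^3 + 3*t + 1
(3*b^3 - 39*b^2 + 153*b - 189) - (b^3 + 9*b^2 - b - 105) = 2*b^3 - 48*b^2 + 154*b - 84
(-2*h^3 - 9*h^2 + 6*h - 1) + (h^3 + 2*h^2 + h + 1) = -h^3 - 7*h^2 + 7*h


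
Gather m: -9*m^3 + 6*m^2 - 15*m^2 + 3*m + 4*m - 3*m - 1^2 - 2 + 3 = -9*m^3 - 9*m^2 + 4*m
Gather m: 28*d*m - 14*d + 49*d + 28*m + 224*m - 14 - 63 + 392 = 35*d + m*(28*d + 252) + 315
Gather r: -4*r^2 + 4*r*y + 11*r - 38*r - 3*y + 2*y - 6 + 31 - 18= -4*r^2 + r*(4*y - 27) - y + 7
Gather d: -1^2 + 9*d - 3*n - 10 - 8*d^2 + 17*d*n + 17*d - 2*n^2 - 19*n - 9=-8*d^2 + d*(17*n + 26) - 2*n^2 - 22*n - 20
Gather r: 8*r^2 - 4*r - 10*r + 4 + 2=8*r^2 - 14*r + 6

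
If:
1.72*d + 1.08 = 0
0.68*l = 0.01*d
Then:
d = -0.63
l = -0.01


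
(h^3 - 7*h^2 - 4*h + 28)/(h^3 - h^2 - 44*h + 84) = (h^2 - 5*h - 14)/(h^2 + h - 42)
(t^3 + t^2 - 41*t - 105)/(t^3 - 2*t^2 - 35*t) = (t + 3)/t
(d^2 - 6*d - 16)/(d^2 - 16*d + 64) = (d + 2)/(d - 8)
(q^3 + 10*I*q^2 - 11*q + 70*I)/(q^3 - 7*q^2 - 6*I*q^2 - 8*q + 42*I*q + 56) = (q^2 + 12*I*q - 35)/(q^2 - q*(7 + 4*I) + 28*I)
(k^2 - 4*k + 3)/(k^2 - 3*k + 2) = (k - 3)/(k - 2)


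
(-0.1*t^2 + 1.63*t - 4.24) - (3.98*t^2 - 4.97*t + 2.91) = -4.08*t^2 + 6.6*t - 7.15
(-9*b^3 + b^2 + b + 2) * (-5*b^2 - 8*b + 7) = 45*b^5 + 67*b^4 - 76*b^3 - 11*b^2 - 9*b + 14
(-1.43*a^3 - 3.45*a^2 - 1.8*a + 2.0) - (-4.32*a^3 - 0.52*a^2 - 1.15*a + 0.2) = 2.89*a^3 - 2.93*a^2 - 0.65*a + 1.8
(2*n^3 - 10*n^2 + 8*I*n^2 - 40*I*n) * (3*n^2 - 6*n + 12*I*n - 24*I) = 6*n^5 - 42*n^4 + 48*I*n^4 - 36*n^3 - 336*I*n^3 + 672*n^2 + 480*I*n^2 - 960*n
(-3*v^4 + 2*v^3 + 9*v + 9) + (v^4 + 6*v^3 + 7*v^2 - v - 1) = -2*v^4 + 8*v^3 + 7*v^2 + 8*v + 8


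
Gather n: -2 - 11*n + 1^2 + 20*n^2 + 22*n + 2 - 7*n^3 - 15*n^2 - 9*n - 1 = -7*n^3 + 5*n^2 + 2*n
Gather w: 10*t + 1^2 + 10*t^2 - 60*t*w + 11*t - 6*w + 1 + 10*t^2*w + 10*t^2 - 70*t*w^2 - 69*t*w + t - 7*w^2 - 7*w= 20*t^2 + 22*t + w^2*(-70*t - 7) + w*(10*t^2 - 129*t - 13) + 2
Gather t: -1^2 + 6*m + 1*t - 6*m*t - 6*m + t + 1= t*(2 - 6*m)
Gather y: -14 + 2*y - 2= 2*y - 16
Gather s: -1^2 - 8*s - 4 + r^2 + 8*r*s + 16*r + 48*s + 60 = r^2 + 16*r + s*(8*r + 40) + 55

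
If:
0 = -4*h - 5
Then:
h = -5/4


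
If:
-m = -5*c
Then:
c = m/5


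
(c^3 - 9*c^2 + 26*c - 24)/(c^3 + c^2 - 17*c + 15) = (c^2 - 6*c + 8)/(c^2 + 4*c - 5)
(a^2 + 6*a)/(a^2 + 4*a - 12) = a/(a - 2)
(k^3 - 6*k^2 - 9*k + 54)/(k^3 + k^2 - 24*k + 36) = (k^2 - 3*k - 18)/(k^2 + 4*k - 12)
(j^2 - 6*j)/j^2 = (j - 6)/j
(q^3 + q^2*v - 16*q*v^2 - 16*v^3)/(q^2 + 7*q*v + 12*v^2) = (q^2 - 3*q*v - 4*v^2)/(q + 3*v)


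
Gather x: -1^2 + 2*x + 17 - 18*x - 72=-16*x - 56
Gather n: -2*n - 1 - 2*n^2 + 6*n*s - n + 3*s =-2*n^2 + n*(6*s - 3) + 3*s - 1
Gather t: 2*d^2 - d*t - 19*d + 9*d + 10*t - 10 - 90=2*d^2 - 10*d + t*(10 - d) - 100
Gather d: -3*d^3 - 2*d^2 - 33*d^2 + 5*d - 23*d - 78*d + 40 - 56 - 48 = -3*d^3 - 35*d^2 - 96*d - 64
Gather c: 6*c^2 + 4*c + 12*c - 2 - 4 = 6*c^2 + 16*c - 6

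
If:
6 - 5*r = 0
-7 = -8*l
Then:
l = 7/8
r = 6/5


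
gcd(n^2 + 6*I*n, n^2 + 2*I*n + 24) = n + 6*I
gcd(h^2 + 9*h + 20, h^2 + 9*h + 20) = h^2 + 9*h + 20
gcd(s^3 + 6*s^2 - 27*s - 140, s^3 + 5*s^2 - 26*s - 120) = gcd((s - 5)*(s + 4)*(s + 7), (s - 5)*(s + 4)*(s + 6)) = s^2 - s - 20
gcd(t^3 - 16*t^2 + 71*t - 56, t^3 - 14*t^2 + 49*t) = t - 7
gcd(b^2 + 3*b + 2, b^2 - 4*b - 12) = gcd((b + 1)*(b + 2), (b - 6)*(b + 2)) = b + 2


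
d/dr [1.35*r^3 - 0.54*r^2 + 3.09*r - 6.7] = 4.05*r^2 - 1.08*r + 3.09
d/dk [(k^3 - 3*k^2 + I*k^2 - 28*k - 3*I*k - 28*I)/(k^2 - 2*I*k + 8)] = (k^4 - 4*I*k^3 + k^2*(54 + 9*I) + k*(-48 + 72*I) - 168 - 24*I)/(k^4 - 4*I*k^3 + 12*k^2 - 32*I*k + 64)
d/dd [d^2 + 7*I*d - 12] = 2*d + 7*I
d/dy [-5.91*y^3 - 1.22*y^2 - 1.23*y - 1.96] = -17.73*y^2 - 2.44*y - 1.23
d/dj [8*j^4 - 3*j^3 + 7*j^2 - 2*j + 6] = 32*j^3 - 9*j^2 + 14*j - 2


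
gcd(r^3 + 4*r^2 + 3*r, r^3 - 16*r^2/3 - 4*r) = r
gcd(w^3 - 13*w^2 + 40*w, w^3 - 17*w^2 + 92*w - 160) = w^2 - 13*w + 40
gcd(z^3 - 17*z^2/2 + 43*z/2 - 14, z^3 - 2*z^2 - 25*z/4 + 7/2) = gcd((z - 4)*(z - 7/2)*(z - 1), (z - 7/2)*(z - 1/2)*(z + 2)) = z - 7/2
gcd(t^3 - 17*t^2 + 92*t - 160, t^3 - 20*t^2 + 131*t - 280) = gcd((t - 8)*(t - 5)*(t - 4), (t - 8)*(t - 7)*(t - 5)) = t^2 - 13*t + 40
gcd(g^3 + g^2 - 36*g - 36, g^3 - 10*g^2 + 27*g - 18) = g - 6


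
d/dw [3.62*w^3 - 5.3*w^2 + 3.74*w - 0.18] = 10.86*w^2 - 10.6*w + 3.74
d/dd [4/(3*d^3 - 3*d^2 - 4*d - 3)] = 4*(-9*d^2 + 6*d + 4)/(-3*d^3 + 3*d^2 + 4*d + 3)^2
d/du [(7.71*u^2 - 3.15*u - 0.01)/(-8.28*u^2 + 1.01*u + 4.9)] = (-18.2949*u^2 + 75.3924*u - 15.4249)/(68.5584*u^4 - 16.7256*u^3 - 80.1239*u^2 + 9.898*u + 24.01)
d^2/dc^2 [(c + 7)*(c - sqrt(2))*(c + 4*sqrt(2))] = 6*c + 6*sqrt(2) + 14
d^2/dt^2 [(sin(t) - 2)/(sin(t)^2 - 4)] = (2*sin(t) + cos(t)^2 + 1)/(sin(t) + 2)^3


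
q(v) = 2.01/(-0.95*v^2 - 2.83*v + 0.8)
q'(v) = 2.01*(1.9*v + 2.83)/(-0.95*v^2 - 2.83*v + 0.8)^2 = (3.819*v + 5.6883)/(0.95*v^2 + 2.83*v - 0.8)^2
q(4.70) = -0.06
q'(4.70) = 0.02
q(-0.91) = 0.78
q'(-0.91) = 0.33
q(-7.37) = -0.07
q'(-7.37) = -0.03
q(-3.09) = 4.24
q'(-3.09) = -27.20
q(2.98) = -0.13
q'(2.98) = 0.07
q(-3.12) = 5.26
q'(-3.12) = -42.69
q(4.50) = -0.06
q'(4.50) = 0.02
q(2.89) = -0.13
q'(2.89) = 0.07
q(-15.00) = -0.01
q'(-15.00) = -0.00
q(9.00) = -0.02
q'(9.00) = 0.00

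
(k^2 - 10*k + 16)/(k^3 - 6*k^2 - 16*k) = (k - 2)/(k*(k + 2))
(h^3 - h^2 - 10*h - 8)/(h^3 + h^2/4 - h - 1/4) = 4*(h^2 - 2*h - 8)/(4*h^2 - 3*h - 1)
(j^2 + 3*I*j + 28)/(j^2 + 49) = (j - 4*I)/(j - 7*I)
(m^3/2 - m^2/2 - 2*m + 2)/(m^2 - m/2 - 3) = (m^2 + m - 2)/(2*m + 3)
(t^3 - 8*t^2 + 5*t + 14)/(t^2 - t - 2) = t - 7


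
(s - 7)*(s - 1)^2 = s^3 - 9*s^2 + 15*s - 7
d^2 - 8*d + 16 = (d - 4)^2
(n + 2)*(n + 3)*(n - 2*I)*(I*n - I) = I*n^4 + 2*n^3 + 4*I*n^3 + 8*n^2 + I*n^2 + 2*n - 6*I*n - 12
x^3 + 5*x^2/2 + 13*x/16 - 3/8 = (x - 1/4)*(x + 3/4)*(x + 2)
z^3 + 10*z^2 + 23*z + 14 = (z + 1)*(z + 2)*(z + 7)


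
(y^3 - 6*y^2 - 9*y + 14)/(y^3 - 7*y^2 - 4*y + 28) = (y - 1)/(y - 2)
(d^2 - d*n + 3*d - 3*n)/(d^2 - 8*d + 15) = (d^2 - d*n + 3*d - 3*n)/(d^2 - 8*d + 15)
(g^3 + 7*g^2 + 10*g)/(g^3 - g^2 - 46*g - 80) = g/(g - 8)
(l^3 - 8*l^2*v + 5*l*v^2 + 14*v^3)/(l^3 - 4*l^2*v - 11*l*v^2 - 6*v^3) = (-l^2 + 9*l*v - 14*v^2)/(-l^2 + 5*l*v + 6*v^2)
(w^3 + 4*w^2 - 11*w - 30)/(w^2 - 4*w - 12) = (w^2 + 2*w - 15)/(w - 6)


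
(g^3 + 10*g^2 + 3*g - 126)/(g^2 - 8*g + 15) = (g^2 + 13*g + 42)/(g - 5)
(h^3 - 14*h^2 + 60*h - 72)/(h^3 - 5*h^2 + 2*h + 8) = (h^2 - 12*h + 36)/(h^2 - 3*h - 4)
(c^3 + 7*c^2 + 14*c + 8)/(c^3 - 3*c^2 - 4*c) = (c^2 + 6*c + 8)/(c*(c - 4))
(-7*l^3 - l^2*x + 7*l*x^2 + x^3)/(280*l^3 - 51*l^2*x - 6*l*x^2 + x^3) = (-l^2 + x^2)/(40*l^2 - 13*l*x + x^2)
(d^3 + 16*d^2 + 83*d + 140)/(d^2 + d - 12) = (d^2 + 12*d + 35)/(d - 3)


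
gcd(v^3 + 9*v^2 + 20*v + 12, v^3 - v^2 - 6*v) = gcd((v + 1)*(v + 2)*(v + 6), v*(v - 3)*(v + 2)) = v + 2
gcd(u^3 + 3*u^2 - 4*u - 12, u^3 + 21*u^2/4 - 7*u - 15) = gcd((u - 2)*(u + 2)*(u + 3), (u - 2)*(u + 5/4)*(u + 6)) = u - 2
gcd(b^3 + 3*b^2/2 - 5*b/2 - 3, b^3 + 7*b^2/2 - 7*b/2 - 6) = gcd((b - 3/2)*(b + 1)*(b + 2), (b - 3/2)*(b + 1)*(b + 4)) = b^2 - b/2 - 3/2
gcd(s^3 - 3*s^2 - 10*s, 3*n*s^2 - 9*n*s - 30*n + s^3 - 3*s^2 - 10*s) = s^2 - 3*s - 10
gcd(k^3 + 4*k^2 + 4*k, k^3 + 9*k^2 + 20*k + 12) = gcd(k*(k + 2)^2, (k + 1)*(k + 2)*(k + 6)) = k + 2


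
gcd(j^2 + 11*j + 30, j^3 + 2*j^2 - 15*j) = j + 5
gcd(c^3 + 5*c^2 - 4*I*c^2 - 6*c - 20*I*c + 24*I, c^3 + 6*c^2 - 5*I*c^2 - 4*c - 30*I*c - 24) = c^2 + c*(6 - 4*I) - 24*I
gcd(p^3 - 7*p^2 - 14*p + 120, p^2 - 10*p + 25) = p - 5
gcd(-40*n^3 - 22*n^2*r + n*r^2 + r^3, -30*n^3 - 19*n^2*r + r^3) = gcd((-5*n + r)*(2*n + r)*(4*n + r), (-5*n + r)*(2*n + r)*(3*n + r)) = -10*n^2 - 3*n*r + r^2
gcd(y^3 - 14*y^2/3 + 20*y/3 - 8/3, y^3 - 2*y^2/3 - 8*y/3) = y - 2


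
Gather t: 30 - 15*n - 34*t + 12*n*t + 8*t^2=-15*n + 8*t^2 + t*(12*n - 34) + 30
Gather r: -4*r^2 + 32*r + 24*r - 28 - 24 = -4*r^2 + 56*r - 52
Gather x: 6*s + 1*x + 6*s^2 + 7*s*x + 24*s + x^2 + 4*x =6*s^2 + 30*s + x^2 + x*(7*s + 5)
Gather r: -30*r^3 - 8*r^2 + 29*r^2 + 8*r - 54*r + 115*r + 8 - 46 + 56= -30*r^3 + 21*r^2 + 69*r + 18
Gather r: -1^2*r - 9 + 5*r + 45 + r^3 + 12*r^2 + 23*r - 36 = r^3 + 12*r^2 + 27*r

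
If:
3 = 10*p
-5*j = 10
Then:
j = -2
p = 3/10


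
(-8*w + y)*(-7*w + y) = 56*w^2 - 15*w*y + y^2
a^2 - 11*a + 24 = (a - 8)*(a - 3)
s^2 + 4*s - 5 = (s - 1)*(s + 5)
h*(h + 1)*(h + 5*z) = h^3 + 5*h^2*z + h^2 + 5*h*z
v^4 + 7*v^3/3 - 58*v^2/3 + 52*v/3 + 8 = (v - 2)^2*(v + 1/3)*(v + 6)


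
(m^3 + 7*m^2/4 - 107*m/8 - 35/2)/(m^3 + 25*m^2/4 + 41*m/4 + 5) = (m - 7/2)/(m + 1)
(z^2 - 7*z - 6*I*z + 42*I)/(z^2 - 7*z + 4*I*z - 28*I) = (z - 6*I)/(z + 4*I)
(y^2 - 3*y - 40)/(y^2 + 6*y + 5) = (y - 8)/(y + 1)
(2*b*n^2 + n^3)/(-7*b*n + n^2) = n*(-2*b - n)/(7*b - n)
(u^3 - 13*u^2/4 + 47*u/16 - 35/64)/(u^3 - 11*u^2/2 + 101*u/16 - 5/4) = (u - 7/4)/(u - 4)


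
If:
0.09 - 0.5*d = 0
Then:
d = 0.18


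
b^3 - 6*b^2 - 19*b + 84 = (b - 7)*(b - 3)*(b + 4)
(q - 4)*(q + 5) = q^2 + q - 20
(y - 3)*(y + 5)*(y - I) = y^3 + 2*y^2 - I*y^2 - 15*y - 2*I*y + 15*I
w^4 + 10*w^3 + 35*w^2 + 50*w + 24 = (w + 1)*(w + 2)*(w + 3)*(w + 4)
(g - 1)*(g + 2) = g^2 + g - 2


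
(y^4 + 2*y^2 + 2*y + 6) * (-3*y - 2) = -3*y^5 - 2*y^4 - 6*y^3 - 10*y^2 - 22*y - 12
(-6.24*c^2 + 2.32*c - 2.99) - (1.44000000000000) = -6.24*c^2 + 2.32*c - 4.43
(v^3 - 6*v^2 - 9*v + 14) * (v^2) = v^5 - 6*v^4 - 9*v^3 + 14*v^2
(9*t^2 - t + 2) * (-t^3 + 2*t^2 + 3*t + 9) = -9*t^5 + 19*t^4 + 23*t^3 + 82*t^2 - 3*t + 18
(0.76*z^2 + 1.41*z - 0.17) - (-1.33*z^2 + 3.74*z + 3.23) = 2.09*z^2 - 2.33*z - 3.4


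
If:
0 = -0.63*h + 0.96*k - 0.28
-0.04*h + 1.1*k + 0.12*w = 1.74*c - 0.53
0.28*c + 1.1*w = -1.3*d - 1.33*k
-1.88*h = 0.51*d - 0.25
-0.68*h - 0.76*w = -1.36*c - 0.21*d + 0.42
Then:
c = 0.62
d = -0.71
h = 0.33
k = 0.51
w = 0.07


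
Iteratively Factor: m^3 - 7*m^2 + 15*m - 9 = (m - 1)*(m^2 - 6*m + 9) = (m - 3)*(m - 1)*(m - 3)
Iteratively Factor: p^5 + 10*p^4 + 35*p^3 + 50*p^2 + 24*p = (p + 2)*(p^4 + 8*p^3 + 19*p^2 + 12*p) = (p + 2)*(p + 3)*(p^3 + 5*p^2 + 4*p) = (p + 1)*(p + 2)*(p + 3)*(p^2 + 4*p) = p*(p + 1)*(p + 2)*(p + 3)*(p + 4)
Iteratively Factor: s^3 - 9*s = (s - 3)*(s^2 + 3*s) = (s - 3)*(s + 3)*(s)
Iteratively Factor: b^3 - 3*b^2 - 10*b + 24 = (b + 3)*(b^2 - 6*b + 8) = (b - 2)*(b + 3)*(b - 4)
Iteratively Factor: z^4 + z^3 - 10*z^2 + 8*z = (z - 1)*(z^3 + 2*z^2 - 8*z) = (z - 2)*(z - 1)*(z^2 + 4*z) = (z - 2)*(z - 1)*(z + 4)*(z)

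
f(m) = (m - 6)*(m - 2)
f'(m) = 2*m - 8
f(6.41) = 1.81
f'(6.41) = 4.82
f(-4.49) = 68.08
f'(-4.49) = -16.98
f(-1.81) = 29.76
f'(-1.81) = -11.62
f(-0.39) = 15.27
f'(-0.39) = -8.78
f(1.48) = 2.35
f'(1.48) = -5.04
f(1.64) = 1.57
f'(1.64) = -4.72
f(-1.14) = 22.42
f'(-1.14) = -10.28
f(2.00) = 0.00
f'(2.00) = -4.00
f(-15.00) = 357.00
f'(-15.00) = -38.00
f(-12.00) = 252.00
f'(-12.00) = -32.00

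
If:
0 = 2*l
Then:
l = 0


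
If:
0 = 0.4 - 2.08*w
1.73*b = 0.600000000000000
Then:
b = 0.35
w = 0.19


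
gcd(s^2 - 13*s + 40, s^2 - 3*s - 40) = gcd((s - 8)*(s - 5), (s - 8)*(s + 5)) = s - 8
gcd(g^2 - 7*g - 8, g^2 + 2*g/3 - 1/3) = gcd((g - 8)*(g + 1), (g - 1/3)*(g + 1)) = g + 1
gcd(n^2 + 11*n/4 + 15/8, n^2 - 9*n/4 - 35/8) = n + 5/4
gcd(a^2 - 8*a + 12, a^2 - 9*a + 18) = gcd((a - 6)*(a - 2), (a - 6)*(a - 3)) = a - 6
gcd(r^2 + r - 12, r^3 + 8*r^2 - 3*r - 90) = r - 3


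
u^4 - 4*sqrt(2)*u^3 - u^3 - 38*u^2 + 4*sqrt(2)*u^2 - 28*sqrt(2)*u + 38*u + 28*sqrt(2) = (u - 1)*(u - 7*sqrt(2))*(u + sqrt(2))*(u + 2*sqrt(2))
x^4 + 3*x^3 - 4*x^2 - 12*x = x*(x - 2)*(x + 2)*(x + 3)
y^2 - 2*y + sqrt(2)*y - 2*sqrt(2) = (y - 2)*(y + sqrt(2))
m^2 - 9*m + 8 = (m - 8)*(m - 1)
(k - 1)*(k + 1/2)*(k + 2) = k^3 + 3*k^2/2 - 3*k/2 - 1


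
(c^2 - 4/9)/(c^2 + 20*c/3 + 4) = (c - 2/3)/(c + 6)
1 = 1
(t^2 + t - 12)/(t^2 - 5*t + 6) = (t + 4)/(t - 2)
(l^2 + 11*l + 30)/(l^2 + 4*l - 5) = (l + 6)/(l - 1)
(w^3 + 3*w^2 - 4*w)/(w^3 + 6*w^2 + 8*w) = (w - 1)/(w + 2)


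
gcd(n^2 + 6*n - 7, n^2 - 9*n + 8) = n - 1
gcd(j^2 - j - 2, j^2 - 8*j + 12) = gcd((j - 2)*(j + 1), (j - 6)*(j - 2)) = j - 2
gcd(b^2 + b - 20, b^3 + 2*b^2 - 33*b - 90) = b + 5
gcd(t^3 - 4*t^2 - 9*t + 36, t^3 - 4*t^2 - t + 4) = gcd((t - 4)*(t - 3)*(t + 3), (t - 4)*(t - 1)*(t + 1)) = t - 4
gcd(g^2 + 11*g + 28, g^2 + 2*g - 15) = 1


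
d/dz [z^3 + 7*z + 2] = 3*z^2 + 7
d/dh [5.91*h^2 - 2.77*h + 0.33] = 11.82*h - 2.77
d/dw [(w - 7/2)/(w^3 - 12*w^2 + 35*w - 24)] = (-4*w^3 + 45*w^2 - 168*w + 197)/(2*(w^6 - 24*w^5 + 214*w^4 - 888*w^3 + 1801*w^2 - 1680*w + 576))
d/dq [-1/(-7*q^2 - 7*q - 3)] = 7*(-2*q - 1)/(7*q^2 + 7*q + 3)^2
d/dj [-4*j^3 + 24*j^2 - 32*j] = -12*j^2 + 48*j - 32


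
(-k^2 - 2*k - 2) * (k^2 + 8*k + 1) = -k^4 - 10*k^3 - 19*k^2 - 18*k - 2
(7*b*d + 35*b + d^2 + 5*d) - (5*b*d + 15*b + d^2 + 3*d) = 2*b*d + 20*b + 2*d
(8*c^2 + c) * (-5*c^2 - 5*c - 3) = -40*c^4 - 45*c^3 - 29*c^2 - 3*c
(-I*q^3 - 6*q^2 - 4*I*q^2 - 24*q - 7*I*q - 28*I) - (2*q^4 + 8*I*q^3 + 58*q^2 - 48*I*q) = -2*q^4 - 9*I*q^3 - 64*q^2 - 4*I*q^2 - 24*q + 41*I*q - 28*I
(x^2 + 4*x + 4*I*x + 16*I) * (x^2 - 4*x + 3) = x^4 + 4*I*x^3 - 13*x^2 + 12*x - 52*I*x + 48*I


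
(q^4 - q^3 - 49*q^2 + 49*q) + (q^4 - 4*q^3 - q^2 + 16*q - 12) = 2*q^4 - 5*q^3 - 50*q^2 + 65*q - 12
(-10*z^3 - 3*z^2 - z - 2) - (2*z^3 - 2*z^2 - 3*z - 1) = -12*z^3 - z^2 + 2*z - 1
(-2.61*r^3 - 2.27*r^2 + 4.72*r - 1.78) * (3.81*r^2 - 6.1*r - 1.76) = -9.9441*r^5 + 7.2723*r^4 + 36.4238*r^3 - 31.5786*r^2 + 2.5508*r + 3.1328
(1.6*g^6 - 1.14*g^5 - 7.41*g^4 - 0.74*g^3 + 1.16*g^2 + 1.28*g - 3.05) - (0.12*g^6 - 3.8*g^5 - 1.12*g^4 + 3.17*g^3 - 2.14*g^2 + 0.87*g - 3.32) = 1.48*g^6 + 2.66*g^5 - 6.29*g^4 - 3.91*g^3 + 3.3*g^2 + 0.41*g + 0.27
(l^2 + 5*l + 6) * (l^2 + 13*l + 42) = l^4 + 18*l^3 + 113*l^2 + 288*l + 252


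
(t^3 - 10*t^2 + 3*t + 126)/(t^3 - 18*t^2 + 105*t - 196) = (t^2 - 3*t - 18)/(t^2 - 11*t + 28)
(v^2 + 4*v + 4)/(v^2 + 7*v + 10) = (v + 2)/(v + 5)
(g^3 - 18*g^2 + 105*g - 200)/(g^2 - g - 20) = (g^2 - 13*g + 40)/(g + 4)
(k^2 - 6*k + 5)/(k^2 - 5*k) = (k - 1)/k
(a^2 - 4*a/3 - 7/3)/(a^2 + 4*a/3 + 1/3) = (3*a - 7)/(3*a + 1)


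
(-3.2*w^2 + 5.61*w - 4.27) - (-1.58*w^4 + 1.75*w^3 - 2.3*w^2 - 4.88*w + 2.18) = 1.58*w^4 - 1.75*w^3 - 0.9*w^2 + 10.49*w - 6.45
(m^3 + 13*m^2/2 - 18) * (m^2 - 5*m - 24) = m^5 + 3*m^4/2 - 113*m^3/2 - 174*m^2 + 90*m + 432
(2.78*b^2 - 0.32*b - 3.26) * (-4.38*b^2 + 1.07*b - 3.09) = -12.1764*b^4 + 4.3762*b^3 + 5.3462*b^2 - 2.4994*b + 10.0734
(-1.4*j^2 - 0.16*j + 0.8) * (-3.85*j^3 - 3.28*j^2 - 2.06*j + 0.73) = 5.39*j^5 + 5.208*j^4 + 0.3288*j^3 - 3.3164*j^2 - 1.7648*j + 0.584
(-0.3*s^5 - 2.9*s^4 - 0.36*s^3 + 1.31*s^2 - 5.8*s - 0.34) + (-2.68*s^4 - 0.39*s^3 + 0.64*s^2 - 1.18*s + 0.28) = -0.3*s^5 - 5.58*s^4 - 0.75*s^3 + 1.95*s^2 - 6.98*s - 0.06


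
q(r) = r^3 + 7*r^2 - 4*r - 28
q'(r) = 3*r^2 + 14*r - 4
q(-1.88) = -2.38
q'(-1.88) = -19.72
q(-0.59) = -23.41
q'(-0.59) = -11.22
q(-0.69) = -22.24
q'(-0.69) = -12.23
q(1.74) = -8.50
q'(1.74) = 29.44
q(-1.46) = -10.35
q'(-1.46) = -18.05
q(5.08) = 263.42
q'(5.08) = 144.54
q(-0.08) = -27.64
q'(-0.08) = -5.10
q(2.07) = 2.58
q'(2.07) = 37.83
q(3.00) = 50.00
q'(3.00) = 65.00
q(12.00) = 2660.00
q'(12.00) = 596.00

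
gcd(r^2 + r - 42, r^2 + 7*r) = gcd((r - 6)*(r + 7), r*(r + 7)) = r + 7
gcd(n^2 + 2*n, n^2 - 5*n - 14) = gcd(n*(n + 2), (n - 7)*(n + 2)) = n + 2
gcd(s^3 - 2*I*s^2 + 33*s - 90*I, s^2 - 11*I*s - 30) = s - 5*I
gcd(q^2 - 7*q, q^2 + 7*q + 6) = 1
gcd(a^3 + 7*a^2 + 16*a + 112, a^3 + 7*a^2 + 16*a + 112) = a^3 + 7*a^2 + 16*a + 112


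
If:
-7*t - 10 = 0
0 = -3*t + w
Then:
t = -10/7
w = -30/7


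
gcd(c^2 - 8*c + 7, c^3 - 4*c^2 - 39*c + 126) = c - 7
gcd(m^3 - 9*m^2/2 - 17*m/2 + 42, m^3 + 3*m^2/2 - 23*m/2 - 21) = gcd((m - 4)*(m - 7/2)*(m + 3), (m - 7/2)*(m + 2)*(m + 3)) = m^2 - m/2 - 21/2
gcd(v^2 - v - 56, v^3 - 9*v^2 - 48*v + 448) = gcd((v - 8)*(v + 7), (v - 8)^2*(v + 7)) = v^2 - v - 56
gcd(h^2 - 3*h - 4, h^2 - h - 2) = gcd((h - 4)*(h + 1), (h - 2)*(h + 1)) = h + 1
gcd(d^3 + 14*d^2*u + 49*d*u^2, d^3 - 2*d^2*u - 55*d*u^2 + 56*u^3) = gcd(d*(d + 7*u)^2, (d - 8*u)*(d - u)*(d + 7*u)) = d + 7*u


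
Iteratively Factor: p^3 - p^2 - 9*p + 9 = (p + 3)*(p^2 - 4*p + 3) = (p - 3)*(p + 3)*(p - 1)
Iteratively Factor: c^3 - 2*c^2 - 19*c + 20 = (c - 1)*(c^2 - c - 20) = (c - 1)*(c + 4)*(c - 5)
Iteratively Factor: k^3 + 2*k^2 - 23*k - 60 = (k - 5)*(k^2 + 7*k + 12) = (k - 5)*(k + 4)*(k + 3)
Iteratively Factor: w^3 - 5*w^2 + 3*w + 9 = (w - 3)*(w^2 - 2*w - 3) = (w - 3)^2*(w + 1)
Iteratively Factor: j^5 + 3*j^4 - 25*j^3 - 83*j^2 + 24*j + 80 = (j + 1)*(j^4 + 2*j^3 - 27*j^2 - 56*j + 80) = (j + 1)*(j + 4)*(j^3 - 2*j^2 - 19*j + 20) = (j - 1)*(j + 1)*(j + 4)*(j^2 - j - 20) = (j - 5)*(j - 1)*(j + 1)*(j + 4)*(j + 4)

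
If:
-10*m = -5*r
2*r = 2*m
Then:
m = 0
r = 0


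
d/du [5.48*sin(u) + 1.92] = 5.48*cos(u)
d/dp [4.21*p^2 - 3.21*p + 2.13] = 8.42*p - 3.21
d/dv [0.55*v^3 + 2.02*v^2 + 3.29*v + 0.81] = 1.65*v^2 + 4.04*v + 3.29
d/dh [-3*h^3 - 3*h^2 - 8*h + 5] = -9*h^2 - 6*h - 8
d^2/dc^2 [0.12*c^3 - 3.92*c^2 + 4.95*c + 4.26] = 0.72*c - 7.84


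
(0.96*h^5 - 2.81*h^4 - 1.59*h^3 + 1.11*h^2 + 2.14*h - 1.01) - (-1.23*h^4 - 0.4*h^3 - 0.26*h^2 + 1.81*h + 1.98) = 0.96*h^5 - 1.58*h^4 - 1.19*h^3 + 1.37*h^2 + 0.33*h - 2.99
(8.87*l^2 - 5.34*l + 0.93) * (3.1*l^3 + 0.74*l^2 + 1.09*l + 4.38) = 27.497*l^5 - 9.9902*l^4 + 8.5997*l^3 + 33.7182*l^2 - 22.3755*l + 4.0734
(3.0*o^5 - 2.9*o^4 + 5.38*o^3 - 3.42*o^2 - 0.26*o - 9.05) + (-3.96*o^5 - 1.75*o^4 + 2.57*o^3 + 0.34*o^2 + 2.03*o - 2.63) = -0.96*o^5 - 4.65*o^4 + 7.95*o^3 - 3.08*o^2 + 1.77*o - 11.68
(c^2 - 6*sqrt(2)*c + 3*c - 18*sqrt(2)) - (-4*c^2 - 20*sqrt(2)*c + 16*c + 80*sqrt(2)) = 5*c^2 - 13*c + 14*sqrt(2)*c - 98*sqrt(2)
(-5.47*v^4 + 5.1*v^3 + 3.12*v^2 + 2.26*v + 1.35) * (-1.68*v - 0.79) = 9.1896*v^5 - 4.2467*v^4 - 9.2706*v^3 - 6.2616*v^2 - 4.0534*v - 1.0665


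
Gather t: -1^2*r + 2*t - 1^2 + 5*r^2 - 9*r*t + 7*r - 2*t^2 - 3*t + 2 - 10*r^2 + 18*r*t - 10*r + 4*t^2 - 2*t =-5*r^2 - 4*r + 2*t^2 + t*(9*r - 3) + 1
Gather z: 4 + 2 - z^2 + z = -z^2 + z + 6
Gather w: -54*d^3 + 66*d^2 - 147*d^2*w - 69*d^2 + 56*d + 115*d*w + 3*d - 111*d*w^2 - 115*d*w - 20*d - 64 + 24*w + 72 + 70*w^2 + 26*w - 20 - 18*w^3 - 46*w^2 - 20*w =-54*d^3 - 3*d^2 + 39*d - 18*w^3 + w^2*(24 - 111*d) + w*(30 - 147*d^2) - 12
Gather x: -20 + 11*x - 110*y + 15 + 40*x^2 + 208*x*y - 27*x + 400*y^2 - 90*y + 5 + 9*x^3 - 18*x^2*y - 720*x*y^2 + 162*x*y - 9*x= 9*x^3 + x^2*(40 - 18*y) + x*(-720*y^2 + 370*y - 25) + 400*y^2 - 200*y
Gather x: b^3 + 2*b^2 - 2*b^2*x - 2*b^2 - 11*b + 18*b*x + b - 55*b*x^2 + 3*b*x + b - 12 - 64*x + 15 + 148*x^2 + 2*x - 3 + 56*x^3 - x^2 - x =b^3 - 9*b + 56*x^3 + x^2*(147 - 55*b) + x*(-2*b^2 + 21*b - 63)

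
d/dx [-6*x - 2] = -6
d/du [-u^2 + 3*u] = 3 - 2*u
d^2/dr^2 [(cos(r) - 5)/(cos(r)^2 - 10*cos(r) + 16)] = (10*(1 - cos(r)^2)^2 - cos(r)^5 - 52*cos(r)^3 + 10*cos(r)^2 + 748*cos(r) - 530)/(cos(r)^2 - 10*cos(r) + 16)^3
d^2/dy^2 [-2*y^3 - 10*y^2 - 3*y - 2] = -12*y - 20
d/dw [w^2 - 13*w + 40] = 2*w - 13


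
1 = 1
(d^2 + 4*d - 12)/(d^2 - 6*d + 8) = (d + 6)/(d - 4)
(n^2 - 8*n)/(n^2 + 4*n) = (n - 8)/(n + 4)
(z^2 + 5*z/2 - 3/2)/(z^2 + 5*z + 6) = (z - 1/2)/(z + 2)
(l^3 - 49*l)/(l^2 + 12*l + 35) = l*(l - 7)/(l + 5)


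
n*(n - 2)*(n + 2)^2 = n^4 + 2*n^3 - 4*n^2 - 8*n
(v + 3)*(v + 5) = v^2 + 8*v + 15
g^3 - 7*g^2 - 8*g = g*(g - 8)*(g + 1)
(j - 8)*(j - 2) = j^2 - 10*j + 16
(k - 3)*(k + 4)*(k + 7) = k^3 + 8*k^2 - 5*k - 84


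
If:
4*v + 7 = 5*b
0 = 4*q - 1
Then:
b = 4*v/5 + 7/5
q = 1/4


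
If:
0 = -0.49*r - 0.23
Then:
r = -0.47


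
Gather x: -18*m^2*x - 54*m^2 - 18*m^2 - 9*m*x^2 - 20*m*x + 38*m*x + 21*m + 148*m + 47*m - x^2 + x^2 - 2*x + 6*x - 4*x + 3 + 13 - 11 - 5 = -72*m^2 - 9*m*x^2 + 216*m + x*(-18*m^2 + 18*m)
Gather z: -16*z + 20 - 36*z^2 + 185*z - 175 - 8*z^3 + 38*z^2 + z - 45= -8*z^3 + 2*z^2 + 170*z - 200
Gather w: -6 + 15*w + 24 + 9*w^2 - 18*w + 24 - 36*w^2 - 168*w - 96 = -27*w^2 - 171*w - 54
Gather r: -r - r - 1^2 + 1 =-2*r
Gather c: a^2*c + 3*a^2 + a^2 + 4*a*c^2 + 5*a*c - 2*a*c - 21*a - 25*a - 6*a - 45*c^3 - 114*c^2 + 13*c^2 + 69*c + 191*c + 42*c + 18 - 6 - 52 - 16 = 4*a^2 - 52*a - 45*c^3 + c^2*(4*a - 101) + c*(a^2 + 3*a + 302) - 56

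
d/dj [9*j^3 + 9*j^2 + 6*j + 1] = 27*j^2 + 18*j + 6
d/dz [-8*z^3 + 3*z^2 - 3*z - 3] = -24*z^2 + 6*z - 3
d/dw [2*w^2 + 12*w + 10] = 4*w + 12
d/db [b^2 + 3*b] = 2*b + 3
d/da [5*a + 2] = 5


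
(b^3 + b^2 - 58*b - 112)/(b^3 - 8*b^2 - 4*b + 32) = (b + 7)/(b - 2)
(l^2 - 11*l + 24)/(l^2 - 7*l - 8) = (l - 3)/(l + 1)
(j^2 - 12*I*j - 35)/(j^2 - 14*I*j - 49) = (j - 5*I)/(j - 7*I)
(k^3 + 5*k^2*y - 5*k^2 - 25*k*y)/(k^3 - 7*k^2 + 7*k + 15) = k*(k + 5*y)/(k^2 - 2*k - 3)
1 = 1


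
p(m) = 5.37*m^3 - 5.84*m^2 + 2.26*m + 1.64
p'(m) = 16.11*m^2 - 11.68*m + 2.26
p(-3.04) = -210.07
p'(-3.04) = 186.65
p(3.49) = 166.67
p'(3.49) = 157.72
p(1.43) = 8.63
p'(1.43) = 18.50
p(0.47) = 1.97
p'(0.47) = 0.33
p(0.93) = 3.01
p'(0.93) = 5.33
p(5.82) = 875.61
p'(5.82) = 479.97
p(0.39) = 1.95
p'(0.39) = 0.16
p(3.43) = 157.38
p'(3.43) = 151.73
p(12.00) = 8467.16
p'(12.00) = 2181.94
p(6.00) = 964.88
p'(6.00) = 512.14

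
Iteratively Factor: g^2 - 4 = (g + 2)*(g - 2)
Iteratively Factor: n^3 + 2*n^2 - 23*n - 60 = (n - 5)*(n^2 + 7*n + 12) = (n - 5)*(n + 3)*(n + 4)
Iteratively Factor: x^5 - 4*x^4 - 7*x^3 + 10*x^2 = (x)*(x^4 - 4*x^3 - 7*x^2 + 10*x) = x*(x + 2)*(x^3 - 6*x^2 + 5*x) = x*(x - 1)*(x + 2)*(x^2 - 5*x) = x^2*(x - 1)*(x + 2)*(x - 5)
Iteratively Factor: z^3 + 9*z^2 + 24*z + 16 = (z + 4)*(z^2 + 5*z + 4) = (z + 1)*(z + 4)*(z + 4)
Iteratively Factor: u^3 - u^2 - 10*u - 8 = (u + 1)*(u^2 - 2*u - 8) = (u + 1)*(u + 2)*(u - 4)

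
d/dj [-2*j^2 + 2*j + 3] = 2 - 4*j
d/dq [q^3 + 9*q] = 3*q^2 + 9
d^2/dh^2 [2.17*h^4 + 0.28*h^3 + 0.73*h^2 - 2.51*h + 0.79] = 26.04*h^2 + 1.68*h + 1.46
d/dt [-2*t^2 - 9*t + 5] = -4*t - 9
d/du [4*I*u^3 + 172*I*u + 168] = I*(12*u^2 + 172)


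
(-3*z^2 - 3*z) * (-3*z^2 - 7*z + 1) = 9*z^4 + 30*z^3 + 18*z^2 - 3*z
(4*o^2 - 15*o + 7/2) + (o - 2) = 4*o^2 - 14*o + 3/2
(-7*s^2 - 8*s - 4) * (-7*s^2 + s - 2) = 49*s^4 + 49*s^3 + 34*s^2 + 12*s + 8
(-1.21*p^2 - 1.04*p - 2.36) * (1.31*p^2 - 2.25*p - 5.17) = -1.5851*p^4 + 1.3601*p^3 + 5.5041*p^2 + 10.6868*p + 12.2012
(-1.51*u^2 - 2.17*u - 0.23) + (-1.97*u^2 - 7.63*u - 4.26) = -3.48*u^2 - 9.8*u - 4.49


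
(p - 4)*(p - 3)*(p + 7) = p^3 - 37*p + 84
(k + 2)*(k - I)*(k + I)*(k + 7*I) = k^4 + 2*k^3 + 7*I*k^3 + k^2 + 14*I*k^2 + 2*k + 7*I*k + 14*I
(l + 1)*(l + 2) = l^2 + 3*l + 2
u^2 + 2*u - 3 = (u - 1)*(u + 3)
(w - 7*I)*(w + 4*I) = w^2 - 3*I*w + 28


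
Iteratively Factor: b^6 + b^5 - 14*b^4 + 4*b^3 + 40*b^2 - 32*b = (b + 2)*(b^5 - b^4 - 12*b^3 + 28*b^2 - 16*b) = (b - 2)*(b + 2)*(b^4 + b^3 - 10*b^2 + 8*b) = b*(b - 2)*(b + 2)*(b^3 + b^2 - 10*b + 8) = b*(b - 2)*(b - 1)*(b + 2)*(b^2 + 2*b - 8) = b*(b - 2)^2*(b - 1)*(b + 2)*(b + 4)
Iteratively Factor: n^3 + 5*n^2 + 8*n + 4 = (n + 1)*(n^2 + 4*n + 4) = (n + 1)*(n + 2)*(n + 2)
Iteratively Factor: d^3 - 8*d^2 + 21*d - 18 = (d - 2)*(d^2 - 6*d + 9) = (d - 3)*(d - 2)*(d - 3)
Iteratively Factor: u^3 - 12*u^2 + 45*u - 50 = (u - 2)*(u^2 - 10*u + 25) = (u - 5)*(u - 2)*(u - 5)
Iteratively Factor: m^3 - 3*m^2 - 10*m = (m)*(m^2 - 3*m - 10) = m*(m + 2)*(m - 5)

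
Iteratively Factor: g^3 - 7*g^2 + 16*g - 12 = (g - 3)*(g^2 - 4*g + 4) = (g - 3)*(g - 2)*(g - 2)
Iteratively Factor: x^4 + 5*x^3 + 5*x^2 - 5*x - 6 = (x + 3)*(x^3 + 2*x^2 - x - 2) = (x + 2)*(x + 3)*(x^2 - 1) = (x + 1)*(x + 2)*(x + 3)*(x - 1)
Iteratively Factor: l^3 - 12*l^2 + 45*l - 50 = (l - 5)*(l^2 - 7*l + 10) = (l - 5)*(l - 2)*(l - 5)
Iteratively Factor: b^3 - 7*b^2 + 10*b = (b)*(b^2 - 7*b + 10) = b*(b - 5)*(b - 2)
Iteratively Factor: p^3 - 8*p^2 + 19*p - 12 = (p - 3)*(p^2 - 5*p + 4) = (p - 3)*(p - 1)*(p - 4)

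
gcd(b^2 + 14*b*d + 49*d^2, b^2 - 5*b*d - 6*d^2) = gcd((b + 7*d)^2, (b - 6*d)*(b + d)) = 1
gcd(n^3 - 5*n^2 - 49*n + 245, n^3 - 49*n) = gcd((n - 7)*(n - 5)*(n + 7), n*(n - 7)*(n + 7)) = n^2 - 49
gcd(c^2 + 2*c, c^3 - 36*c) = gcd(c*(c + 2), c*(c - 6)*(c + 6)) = c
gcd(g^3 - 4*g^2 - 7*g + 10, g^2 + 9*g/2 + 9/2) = 1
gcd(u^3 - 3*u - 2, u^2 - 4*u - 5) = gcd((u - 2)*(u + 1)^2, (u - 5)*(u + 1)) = u + 1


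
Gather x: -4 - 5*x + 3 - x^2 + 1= -x^2 - 5*x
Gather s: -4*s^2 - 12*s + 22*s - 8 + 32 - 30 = -4*s^2 + 10*s - 6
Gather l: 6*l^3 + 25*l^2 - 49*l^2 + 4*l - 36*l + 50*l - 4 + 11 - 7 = 6*l^3 - 24*l^2 + 18*l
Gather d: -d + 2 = 2 - d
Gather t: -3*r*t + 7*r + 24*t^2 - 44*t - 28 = 7*r + 24*t^2 + t*(-3*r - 44) - 28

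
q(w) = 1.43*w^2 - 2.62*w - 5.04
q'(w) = 2.86*w - 2.62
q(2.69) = -1.74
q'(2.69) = 5.07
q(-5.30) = 49.01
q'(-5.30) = -17.78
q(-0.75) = -2.27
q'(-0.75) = -4.76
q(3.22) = 1.35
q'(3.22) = 6.59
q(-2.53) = 10.74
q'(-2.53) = -9.86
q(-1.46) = 1.83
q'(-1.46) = -6.80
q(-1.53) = 2.32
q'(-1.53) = -7.00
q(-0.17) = -4.55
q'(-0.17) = -3.11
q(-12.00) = 232.32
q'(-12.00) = -36.94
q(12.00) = 169.44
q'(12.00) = 31.70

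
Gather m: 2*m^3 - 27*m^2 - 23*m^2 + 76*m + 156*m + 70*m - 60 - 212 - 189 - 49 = 2*m^3 - 50*m^2 + 302*m - 510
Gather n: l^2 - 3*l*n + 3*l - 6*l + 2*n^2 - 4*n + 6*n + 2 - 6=l^2 - 3*l + 2*n^2 + n*(2 - 3*l) - 4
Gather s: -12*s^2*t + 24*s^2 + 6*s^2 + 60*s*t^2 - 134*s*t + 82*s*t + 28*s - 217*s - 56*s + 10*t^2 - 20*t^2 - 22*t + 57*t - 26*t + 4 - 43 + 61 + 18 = s^2*(30 - 12*t) + s*(60*t^2 - 52*t - 245) - 10*t^2 + 9*t + 40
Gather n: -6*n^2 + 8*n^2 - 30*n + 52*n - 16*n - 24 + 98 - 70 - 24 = 2*n^2 + 6*n - 20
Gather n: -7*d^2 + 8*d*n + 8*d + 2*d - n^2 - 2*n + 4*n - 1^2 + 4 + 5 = -7*d^2 + 10*d - n^2 + n*(8*d + 2) + 8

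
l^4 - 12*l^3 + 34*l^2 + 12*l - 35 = (l - 7)*(l - 5)*(l - 1)*(l + 1)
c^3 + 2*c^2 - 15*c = c*(c - 3)*(c + 5)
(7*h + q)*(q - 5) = 7*h*q - 35*h + q^2 - 5*q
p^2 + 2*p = p*(p + 2)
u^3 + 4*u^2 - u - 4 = (u - 1)*(u + 1)*(u + 4)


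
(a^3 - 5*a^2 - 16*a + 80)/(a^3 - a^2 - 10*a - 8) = (a^2 - a - 20)/(a^2 + 3*a + 2)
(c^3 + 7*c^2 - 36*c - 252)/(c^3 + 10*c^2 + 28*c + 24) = (c^2 + c - 42)/(c^2 + 4*c + 4)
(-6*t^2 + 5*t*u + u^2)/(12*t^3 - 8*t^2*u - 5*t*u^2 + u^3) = (-6*t - u)/(12*t^2 + 4*t*u - u^2)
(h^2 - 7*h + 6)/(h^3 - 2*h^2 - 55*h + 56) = (h - 6)/(h^2 - h - 56)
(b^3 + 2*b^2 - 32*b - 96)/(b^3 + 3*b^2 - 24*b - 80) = (b - 6)/(b - 5)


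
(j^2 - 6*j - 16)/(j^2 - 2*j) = (j^2 - 6*j - 16)/(j*(j - 2))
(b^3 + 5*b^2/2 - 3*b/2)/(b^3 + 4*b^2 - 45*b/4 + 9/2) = 2*b*(b + 3)/(2*b^2 + 9*b - 18)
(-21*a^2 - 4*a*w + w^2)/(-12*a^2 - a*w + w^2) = (-7*a + w)/(-4*a + w)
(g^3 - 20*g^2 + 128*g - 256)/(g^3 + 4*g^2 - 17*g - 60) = (g^2 - 16*g + 64)/(g^2 + 8*g + 15)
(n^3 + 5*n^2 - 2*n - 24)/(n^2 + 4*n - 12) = (n^2 + 7*n + 12)/(n + 6)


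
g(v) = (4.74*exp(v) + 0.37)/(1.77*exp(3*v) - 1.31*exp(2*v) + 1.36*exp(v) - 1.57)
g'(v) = (4.74*exp(v) + 0.37)*(-5.31*exp(3*v) + 2.62*exp(2*v) - 1.36*exp(v))/(1.77*exp(3*v) - 1.31*exp(2*v) + 1.36*exp(v) - 1.57)^2 + 4.74*exp(v)/(1.77*exp(3*v) - 1.31*exp(2*v) + 1.36*exp(v) - 1.57)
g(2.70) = 0.01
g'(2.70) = -0.03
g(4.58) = 0.00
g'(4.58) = -0.00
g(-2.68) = -0.47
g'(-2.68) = -0.25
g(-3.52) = -0.33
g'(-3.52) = -0.10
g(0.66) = 1.06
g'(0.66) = -2.68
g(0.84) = 0.69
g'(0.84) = -1.62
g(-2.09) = -0.67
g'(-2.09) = -0.48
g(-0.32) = -6.40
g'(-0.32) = -23.40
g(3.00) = 0.01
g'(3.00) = -0.01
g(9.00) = 0.00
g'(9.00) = 0.00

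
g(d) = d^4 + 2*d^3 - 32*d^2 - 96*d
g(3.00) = -441.00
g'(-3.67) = 21.97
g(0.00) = 0.00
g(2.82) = -417.10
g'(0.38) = -119.23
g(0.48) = -53.18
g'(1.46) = -164.20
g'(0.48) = -124.90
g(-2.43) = 50.49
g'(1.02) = -150.79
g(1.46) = -197.60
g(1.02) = -128.01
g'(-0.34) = -73.70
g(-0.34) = 28.88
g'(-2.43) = 37.55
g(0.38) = -40.97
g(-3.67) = 3.86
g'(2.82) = -139.06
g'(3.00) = -126.00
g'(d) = 4*d^3 + 6*d^2 - 64*d - 96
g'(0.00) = -96.00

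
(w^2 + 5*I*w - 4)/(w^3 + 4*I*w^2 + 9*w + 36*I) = (w + I)/(w^2 + 9)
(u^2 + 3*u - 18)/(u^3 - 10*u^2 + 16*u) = (u^2 + 3*u - 18)/(u*(u^2 - 10*u + 16))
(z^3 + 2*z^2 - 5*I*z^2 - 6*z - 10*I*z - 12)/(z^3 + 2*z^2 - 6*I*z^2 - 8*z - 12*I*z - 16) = (z - 3*I)/(z - 4*I)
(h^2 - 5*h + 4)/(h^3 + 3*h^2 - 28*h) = (h - 1)/(h*(h + 7))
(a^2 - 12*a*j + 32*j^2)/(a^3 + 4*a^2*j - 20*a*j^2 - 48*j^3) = (a - 8*j)/(a^2 + 8*a*j + 12*j^2)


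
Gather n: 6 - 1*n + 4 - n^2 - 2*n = -n^2 - 3*n + 10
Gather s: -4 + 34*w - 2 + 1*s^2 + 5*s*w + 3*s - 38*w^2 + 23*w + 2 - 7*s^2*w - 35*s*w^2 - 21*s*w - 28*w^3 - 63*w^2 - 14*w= s^2*(1 - 7*w) + s*(-35*w^2 - 16*w + 3) - 28*w^3 - 101*w^2 + 43*w - 4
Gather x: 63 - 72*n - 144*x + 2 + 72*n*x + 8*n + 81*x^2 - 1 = -64*n + 81*x^2 + x*(72*n - 144) + 64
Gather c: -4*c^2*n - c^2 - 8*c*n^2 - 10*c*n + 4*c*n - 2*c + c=c^2*(-4*n - 1) + c*(-8*n^2 - 6*n - 1)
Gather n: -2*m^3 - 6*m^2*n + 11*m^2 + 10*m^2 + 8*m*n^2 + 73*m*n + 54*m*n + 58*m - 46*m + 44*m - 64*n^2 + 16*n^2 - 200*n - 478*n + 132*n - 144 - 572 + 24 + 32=-2*m^3 + 21*m^2 + 56*m + n^2*(8*m - 48) + n*(-6*m^2 + 127*m - 546) - 660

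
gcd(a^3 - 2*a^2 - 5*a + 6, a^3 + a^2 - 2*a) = a^2 + a - 2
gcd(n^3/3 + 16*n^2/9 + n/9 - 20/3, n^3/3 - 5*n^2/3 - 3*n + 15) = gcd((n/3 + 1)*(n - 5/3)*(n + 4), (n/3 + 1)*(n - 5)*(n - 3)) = n + 3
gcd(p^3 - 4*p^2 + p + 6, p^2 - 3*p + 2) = p - 2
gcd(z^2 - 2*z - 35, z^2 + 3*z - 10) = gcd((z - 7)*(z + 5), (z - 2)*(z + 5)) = z + 5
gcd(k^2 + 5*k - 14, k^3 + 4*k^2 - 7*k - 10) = k - 2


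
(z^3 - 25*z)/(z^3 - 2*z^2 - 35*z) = (z - 5)/(z - 7)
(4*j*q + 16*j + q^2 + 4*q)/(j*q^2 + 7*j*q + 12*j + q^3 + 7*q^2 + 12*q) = (4*j + q)/(j*q + 3*j + q^2 + 3*q)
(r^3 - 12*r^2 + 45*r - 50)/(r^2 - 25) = (r^2 - 7*r + 10)/(r + 5)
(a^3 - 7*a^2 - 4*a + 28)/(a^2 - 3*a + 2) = (a^2 - 5*a - 14)/(a - 1)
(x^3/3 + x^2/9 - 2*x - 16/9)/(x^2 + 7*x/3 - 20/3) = (3*x^3 + x^2 - 18*x - 16)/(3*(3*x^2 + 7*x - 20))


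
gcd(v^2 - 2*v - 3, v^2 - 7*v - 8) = v + 1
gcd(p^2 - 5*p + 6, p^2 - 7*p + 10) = p - 2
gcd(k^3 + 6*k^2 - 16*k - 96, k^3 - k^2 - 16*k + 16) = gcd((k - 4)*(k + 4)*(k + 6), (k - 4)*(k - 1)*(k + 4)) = k^2 - 16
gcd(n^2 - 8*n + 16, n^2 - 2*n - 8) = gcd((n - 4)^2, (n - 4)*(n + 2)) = n - 4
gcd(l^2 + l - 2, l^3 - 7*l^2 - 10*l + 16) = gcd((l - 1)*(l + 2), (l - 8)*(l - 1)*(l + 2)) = l^2 + l - 2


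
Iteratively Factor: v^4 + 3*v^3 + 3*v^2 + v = (v + 1)*(v^3 + 2*v^2 + v) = (v + 1)^2*(v^2 + v) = v*(v + 1)^2*(v + 1)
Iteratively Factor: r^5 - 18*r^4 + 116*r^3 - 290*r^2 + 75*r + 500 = (r - 5)*(r^4 - 13*r^3 + 51*r^2 - 35*r - 100) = (r - 5)*(r - 4)*(r^3 - 9*r^2 + 15*r + 25) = (r - 5)^2*(r - 4)*(r^2 - 4*r - 5) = (r - 5)^2*(r - 4)*(r + 1)*(r - 5)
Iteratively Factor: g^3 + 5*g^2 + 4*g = (g)*(g^2 + 5*g + 4) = g*(g + 1)*(g + 4)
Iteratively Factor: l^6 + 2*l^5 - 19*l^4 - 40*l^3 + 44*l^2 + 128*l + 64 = (l + 1)*(l^5 + l^4 - 20*l^3 - 20*l^2 + 64*l + 64) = (l + 1)*(l + 2)*(l^4 - l^3 - 18*l^2 + 16*l + 32) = (l + 1)^2*(l + 2)*(l^3 - 2*l^2 - 16*l + 32) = (l - 2)*(l + 1)^2*(l + 2)*(l^2 - 16) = (l - 4)*(l - 2)*(l + 1)^2*(l + 2)*(l + 4)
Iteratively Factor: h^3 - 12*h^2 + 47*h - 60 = (h - 4)*(h^2 - 8*h + 15) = (h - 4)*(h - 3)*(h - 5)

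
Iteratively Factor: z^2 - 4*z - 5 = (z + 1)*(z - 5)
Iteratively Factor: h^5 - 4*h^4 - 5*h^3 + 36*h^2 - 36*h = (h + 3)*(h^4 - 7*h^3 + 16*h^2 - 12*h) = (h - 3)*(h + 3)*(h^3 - 4*h^2 + 4*h) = h*(h - 3)*(h + 3)*(h^2 - 4*h + 4) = h*(h - 3)*(h - 2)*(h + 3)*(h - 2)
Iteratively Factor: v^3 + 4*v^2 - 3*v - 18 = (v + 3)*(v^2 + v - 6) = (v + 3)^2*(v - 2)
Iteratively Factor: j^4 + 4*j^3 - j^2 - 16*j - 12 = (j + 2)*(j^3 + 2*j^2 - 5*j - 6) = (j + 1)*(j + 2)*(j^2 + j - 6) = (j + 1)*(j + 2)*(j + 3)*(j - 2)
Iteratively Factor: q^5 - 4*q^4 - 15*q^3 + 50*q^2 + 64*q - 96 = (q + 3)*(q^4 - 7*q^3 + 6*q^2 + 32*q - 32) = (q + 2)*(q + 3)*(q^3 - 9*q^2 + 24*q - 16) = (q - 1)*(q + 2)*(q + 3)*(q^2 - 8*q + 16) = (q - 4)*(q - 1)*(q + 2)*(q + 3)*(q - 4)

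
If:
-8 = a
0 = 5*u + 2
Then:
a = -8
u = -2/5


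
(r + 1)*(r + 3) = r^2 + 4*r + 3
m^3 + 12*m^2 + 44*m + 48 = (m + 2)*(m + 4)*(m + 6)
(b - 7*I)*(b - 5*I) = b^2 - 12*I*b - 35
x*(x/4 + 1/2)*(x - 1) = x^3/4 + x^2/4 - x/2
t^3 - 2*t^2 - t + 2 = (t - 2)*(t - 1)*(t + 1)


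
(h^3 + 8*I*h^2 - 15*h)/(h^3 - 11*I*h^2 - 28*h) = (-h^2 - 8*I*h + 15)/(-h^2 + 11*I*h + 28)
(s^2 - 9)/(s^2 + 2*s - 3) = (s - 3)/(s - 1)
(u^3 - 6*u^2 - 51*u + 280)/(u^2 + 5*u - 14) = (u^2 - 13*u + 40)/(u - 2)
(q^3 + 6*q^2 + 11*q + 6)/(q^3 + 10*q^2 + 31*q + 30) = (q + 1)/(q + 5)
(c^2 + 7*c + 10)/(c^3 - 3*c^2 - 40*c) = (c + 2)/(c*(c - 8))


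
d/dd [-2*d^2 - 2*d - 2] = -4*d - 2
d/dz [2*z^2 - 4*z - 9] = 4*z - 4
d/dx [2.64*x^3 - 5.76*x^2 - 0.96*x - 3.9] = 7.92*x^2 - 11.52*x - 0.96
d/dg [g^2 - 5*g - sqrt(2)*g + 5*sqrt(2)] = 2*g - 5 - sqrt(2)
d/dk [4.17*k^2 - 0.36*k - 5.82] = 8.34*k - 0.36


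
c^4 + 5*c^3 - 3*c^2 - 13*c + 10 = (c - 1)^2*(c + 2)*(c + 5)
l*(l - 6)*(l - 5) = l^3 - 11*l^2 + 30*l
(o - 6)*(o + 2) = o^2 - 4*o - 12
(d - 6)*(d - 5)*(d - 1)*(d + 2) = d^4 - 10*d^3 + 17*d^2 + 52*d - 60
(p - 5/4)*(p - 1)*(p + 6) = p^3 + 15*p^2/4 - 49*p/4 + 15/2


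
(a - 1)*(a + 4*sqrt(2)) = a^2 - a + 4*sqrt(2)*a - 4*sqrt(2)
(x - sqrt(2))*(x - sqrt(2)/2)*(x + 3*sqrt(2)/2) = x^3 - 7*x/2 + 3*sqrt(2)/2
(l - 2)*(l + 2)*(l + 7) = l^3 + 7*l^2 - 4*l - 28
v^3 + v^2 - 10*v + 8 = (v - 2)*(v - 1)*(v + 4)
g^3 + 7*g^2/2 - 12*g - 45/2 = (g - 3)*(g + 3/2)*(g + 5)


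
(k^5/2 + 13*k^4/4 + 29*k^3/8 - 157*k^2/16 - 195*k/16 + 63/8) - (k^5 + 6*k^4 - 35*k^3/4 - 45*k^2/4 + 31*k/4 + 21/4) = -k^5/2 - 11*k^4/4 + 99*k^3/8 + 23*k^2/16 - 319*k/16 + 21/8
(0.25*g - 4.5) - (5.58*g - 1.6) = -5.33*g - 2.9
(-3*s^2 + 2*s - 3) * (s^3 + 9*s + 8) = -3*s^5 + 2*s^4 - 30*s^3 - 6*s^2 - 11*s - 24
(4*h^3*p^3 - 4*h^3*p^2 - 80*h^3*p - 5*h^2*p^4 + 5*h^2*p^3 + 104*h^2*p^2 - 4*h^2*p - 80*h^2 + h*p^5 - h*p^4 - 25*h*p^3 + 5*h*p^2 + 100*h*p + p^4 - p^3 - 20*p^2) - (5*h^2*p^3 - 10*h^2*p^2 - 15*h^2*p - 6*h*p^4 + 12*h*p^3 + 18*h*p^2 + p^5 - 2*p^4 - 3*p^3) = 4*h^3*p^3 - 4*h^3*p^2 - 80*h^3*p - 5*h^2*p^4 + 114*h^2*p^2 + 11*h^2*p - 80*h^2 + h*p^5 + 5*h*p^4 - 37*h*p^3 - 13*h*p^2 + 100*h*p - p^5 + 3*p^4 + 2*p^3 - 20*p^2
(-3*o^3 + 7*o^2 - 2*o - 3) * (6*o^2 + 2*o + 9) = -18*o^5 + 36*o^4 - 25*o^3 + 41*o^2 - 24*o - 27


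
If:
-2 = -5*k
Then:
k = 2/5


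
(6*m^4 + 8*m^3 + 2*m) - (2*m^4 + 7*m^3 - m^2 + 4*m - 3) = 4*m^4 + m^3 + m^2 - 2*m + 3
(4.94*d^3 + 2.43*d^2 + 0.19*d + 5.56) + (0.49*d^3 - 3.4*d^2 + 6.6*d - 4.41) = 5.43*d^3 - 0.97*d^2 + 6.79*d + 1.15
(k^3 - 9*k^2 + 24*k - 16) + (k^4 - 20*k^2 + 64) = k^4 + k^3 - 29*k^2 + 24*k + 48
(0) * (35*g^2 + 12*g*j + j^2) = 0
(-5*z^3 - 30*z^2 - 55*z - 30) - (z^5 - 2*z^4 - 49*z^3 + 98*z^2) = -z^5 + 2*z^4 + 44*z^3 - 128*z^2 - 55*z - 30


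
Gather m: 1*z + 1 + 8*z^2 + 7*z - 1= 8*z^2 + 8*z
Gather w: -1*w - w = -2*w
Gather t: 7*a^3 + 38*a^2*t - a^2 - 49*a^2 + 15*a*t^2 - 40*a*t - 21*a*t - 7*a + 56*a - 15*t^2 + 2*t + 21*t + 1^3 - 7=7*a^3 - 50*a^2 + 49*a + t^2*(15*a - 15) + t*(38*a^2 - 61*a + 23) - 6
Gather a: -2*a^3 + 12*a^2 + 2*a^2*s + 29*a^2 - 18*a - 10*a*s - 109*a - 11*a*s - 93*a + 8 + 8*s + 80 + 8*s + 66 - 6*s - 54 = -2*a^3 + a^2*(2*s + 41) + a*(-21*s - 220) + 10*s + 100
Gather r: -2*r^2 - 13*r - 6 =-2*r^2 - 13*r - 6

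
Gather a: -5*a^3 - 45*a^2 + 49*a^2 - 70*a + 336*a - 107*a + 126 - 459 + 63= -5*a^3 + 4*a^2 + 159*a - 270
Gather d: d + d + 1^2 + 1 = 2*d + 2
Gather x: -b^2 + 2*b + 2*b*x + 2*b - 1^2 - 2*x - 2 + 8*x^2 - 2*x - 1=-b^2 + 4*b + 8*x^2 + x*(2*b - 4) - 4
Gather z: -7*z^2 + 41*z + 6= -7*z^2 + 41*z + 6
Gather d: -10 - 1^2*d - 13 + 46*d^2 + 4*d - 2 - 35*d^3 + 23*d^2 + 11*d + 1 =-35*d^3 + 69*d^2 + 14*d - 24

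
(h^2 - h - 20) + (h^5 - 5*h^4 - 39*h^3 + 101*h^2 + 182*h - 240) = h^5 - 5*h^4 - 39*h^3 + 102*h^2 + 181*h - 260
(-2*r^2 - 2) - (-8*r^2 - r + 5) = 6*r^2 + r - 7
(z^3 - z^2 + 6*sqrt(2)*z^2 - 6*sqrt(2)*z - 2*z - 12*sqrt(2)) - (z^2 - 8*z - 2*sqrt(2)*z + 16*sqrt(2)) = z^3 - 2*z^2 + 6*sqrt(2)*z^2 - 4*sqrt(2)*z + 6*z - 28*sqrt(2)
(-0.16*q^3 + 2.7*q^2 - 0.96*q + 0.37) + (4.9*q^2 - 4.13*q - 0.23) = -0.16*q^3 + 7.6*q^2 - 5.09*q + 0.14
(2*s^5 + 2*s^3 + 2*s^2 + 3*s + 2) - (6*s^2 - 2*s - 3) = 2*s^5 + 2*s^3 - 4*s^2 + 5*s + 5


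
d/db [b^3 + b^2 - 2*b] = 3*b^2 + 2*b - 2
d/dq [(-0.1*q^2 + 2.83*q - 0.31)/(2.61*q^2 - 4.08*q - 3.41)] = (-6.9783*q^2 + 2.3002*q - 10.9151)/(6.8121*q^4 - 21.2976*q^3 - 1.1538*q^2 + 27.8256*q + 11.6281)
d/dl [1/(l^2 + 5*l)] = (-2*l - 5)/(l^2*(l + 5)^2)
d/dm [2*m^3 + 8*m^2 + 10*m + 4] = 6*m^2 + 16*m + 10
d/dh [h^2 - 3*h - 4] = 2*h - 3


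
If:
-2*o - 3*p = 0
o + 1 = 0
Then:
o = -1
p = 2/3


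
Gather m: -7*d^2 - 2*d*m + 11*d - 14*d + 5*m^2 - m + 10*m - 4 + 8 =-7*d^2 - 3*d + 5*m^2 + m*(9 - 2*d) + 4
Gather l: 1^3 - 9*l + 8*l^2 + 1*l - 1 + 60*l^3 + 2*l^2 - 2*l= 60*l^3 + 10*l^2 - 10*l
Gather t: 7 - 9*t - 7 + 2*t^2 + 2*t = 2*t^2 - 7*t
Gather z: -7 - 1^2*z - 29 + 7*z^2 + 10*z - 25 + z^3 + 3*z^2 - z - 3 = z^3 + 10*z^2 + 8*z - 64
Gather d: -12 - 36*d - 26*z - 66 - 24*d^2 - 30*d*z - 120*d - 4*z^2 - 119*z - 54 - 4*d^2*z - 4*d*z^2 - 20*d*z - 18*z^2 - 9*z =d^2*(-4*z - 24) + d*(-4*z^2 - 50*z - 156) - 22*z^2 - 154*z - 132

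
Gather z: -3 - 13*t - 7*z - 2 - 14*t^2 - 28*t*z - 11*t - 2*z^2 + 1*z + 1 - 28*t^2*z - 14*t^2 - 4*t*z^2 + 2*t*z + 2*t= -28*t^2 - 22*t + z^2*(-4*t - 2) + z*(-28*t^2 - 26*t - 6) - 4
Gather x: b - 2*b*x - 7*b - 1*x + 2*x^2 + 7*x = -6*b + 2*x^2 + x*(6 - 2*b)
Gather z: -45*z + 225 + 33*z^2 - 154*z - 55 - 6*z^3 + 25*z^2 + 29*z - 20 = -6*z^3 + 58*z^2 - 170*z + 150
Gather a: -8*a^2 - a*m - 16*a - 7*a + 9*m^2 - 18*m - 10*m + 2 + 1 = -8*a^2 + a*(-m - 23) + 9*m^2 - 28*m + 3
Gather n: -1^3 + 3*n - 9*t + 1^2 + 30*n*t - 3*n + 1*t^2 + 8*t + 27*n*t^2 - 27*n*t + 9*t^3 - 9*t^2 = n*(27*t^2 + 3*t) + 9*t^3 - 8*t^2 - t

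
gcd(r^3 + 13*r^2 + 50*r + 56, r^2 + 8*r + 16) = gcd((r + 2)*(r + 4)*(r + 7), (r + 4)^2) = r + 4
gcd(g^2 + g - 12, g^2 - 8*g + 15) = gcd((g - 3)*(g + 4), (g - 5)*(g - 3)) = g - 3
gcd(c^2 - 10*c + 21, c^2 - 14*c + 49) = c - 7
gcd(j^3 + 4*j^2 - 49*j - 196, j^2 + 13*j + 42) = j + 7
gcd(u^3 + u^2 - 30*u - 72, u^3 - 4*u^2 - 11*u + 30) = u + 3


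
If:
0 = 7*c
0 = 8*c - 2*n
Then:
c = 0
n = 0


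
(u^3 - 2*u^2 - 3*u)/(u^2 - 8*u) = (u^2 - 2*u - 3)/(u - 8)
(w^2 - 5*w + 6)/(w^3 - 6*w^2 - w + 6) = (w^2 - 5*w + 6)/(w^3 - 6*w^2 - w + 6)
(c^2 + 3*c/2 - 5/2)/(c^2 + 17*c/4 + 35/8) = 4*(c - 1)/(4*c + 7)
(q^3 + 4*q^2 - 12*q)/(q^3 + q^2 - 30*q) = (q - 2)/(q - 5)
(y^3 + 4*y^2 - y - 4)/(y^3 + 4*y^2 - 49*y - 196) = (y^2 - 1)/(y^2 - 49)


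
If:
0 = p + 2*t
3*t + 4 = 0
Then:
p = 8/3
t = -4/3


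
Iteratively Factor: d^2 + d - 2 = (d - 1)*(d + 2)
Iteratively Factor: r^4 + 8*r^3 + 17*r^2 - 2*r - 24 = (r - 1)*(r^3 + 9*r^2 + 26*r + 24) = (r - 1)*(r + 4)*(r^2 + 5*r + 6) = (r - 1)*(r + 2)*(r + 4)*(r + 3)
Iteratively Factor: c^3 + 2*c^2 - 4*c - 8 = (c + 2)*(c^2 - 4) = (c - 2)*(c + 2)*(c + 2)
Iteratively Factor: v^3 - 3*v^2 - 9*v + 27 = (v - 3)*(v^2 - 9) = (v - 3)*(v + 3)*(v - 3)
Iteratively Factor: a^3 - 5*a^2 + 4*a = (a)*(a^2 - 5*a + 4) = a*(a - 4)*(a - 1)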